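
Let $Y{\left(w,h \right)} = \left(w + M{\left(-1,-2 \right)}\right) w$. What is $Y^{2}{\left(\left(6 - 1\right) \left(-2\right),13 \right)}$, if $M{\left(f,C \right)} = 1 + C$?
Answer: $12100$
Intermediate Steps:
$Y{\left(w,h \right)} = w \left(-1 + w\right)$ ($Y{\left(w,h \right)} = \left(w + \left(1 - 2\right)\right) w = \left(w - 1\right) w = \left(-1 + w\right) w = w \left(-1 + w\right)$)
$Y^{2}{\left(\left(6 - 1\right) \left(-2\right),13 \right)} = \left(\left(6 - 1\right) \left(-2\right) \left(-1 + \left(6 - 1\right) \left(-2\right)\right)\right)^{2} = \left(5 \left(-2\right) \left(-1 + 5 \left(-2\right)\right)\right)^{2} = \left(- 10 \left(-1 - 10\right)\right)^{2} = \left(\left(-10\right) \left(-11\right)\right)^{2} = 110^{2} = 12100$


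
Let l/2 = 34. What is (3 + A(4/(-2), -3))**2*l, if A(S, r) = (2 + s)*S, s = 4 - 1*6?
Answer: 612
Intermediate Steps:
s = -2 (s = 4 - 6 = -2)
A(S, r) = 0 (A(S, r) = (2 - 2)*S = 0*S = 0)
l = 68 (l = 2*34 = 68)
(3 + A(4/(-2), -3))**2*l = (3 + 0)**2*68 = 3**2*68 = 9*68 = 612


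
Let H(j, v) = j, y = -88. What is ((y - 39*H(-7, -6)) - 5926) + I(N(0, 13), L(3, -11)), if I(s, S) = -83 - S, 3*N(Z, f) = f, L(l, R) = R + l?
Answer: -5816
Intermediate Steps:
N(Z, f) = f/3
((y - 39*H(-7, -6)) - 5926) + I(N(0, 13), L(3, -11)) = ((-88 - 39*(-7)) - 5926) + (-83 - (-11 + 3)) = ((-88 + 273) - 5926) + (-83 - 1*(-8)) = (185 - 5926) + (-83 + 8) = -5741 - 75 = -5816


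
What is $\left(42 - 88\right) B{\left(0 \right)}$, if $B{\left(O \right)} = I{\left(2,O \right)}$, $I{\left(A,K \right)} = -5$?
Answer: $230$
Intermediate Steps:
$B{\left(O \right)} = -5$
$\left(42 - 88\right) B{\left(0 \right)} = \left(42 - 88\right) \left(-5\right) = \left(-46\right) \left(-5\right) = 230$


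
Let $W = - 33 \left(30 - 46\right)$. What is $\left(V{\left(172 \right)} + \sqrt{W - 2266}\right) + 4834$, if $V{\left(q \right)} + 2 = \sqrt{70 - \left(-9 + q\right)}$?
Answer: $4832 + i \sqrt{93} + i \sqrt{1738} \approx 4832.0 + 51.333 i$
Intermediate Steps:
$W = 528$ ($W = \left(-33\right) \left(-16\right) = 528$)
$V{\left(q \right)} = -2 + \sqrt{79 - q}$ ($V{\left(q \right)} = -2 + \sqrt{70 - \left(-9 + q\right)} = -2 + \sqrt{79 - q}$)
$\left(V{\left(172 \right)} + \sqrt{W - 2266}\right) + 4834 = \left(\left(-2 + \sqrt{79 - 172}\right) + \sqrt{528 - 2266}\right) + 4834 = \left(\left(-2 + \sqrt{79 - 172}\right) + \sqrt{-1738}\right) + 4834 = \left(\left(-2 + \sqrt{-93}\right) + i \sqrt{1738}\right) + 4834 = \left(\left(-2 + i \sqrt{93}\right) + i \sqrt{1738}\right) + 4834 = \left(-2 + i \sqrt{93} + i \sqrt{1738}\right) + 4834 = 4832 + i \sqrt{93} + i \sqrt{1738}$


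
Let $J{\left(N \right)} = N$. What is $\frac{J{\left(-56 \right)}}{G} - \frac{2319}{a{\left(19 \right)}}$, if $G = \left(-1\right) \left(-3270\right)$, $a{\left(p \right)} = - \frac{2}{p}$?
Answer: $\frac{72039679}{3270} \approx 22030.0$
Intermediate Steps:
$G = 3270$
$\frac{J{\left(-56 \right)}}{G} - \frac{2319}{a{\left(19 \right)}} = - \frac{56}{3270} - \frac{2319}{\left(-2\right) \frac{1}{19}} = \left(-56\right) \frac{1}{3270} - \frac{2319}{\left(-2\right) \frac{1}{19}} = - \frac{28}{1635} - \frac{2319}{- \frac{2}{19}} = - \frac{28}{1635} - - \frac{44061}{2} = - \frac{28}{1635} + \frac{44061}{2} = \frac{72039679}{3270}$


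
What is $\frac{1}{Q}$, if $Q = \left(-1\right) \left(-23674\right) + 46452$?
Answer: $\frac{1}{70126} \approx 1.426 \cdot 10^{-5}$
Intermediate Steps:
$Q = 70126$ ($Q = 23674 + 46452 = 70126$)
$\frac{1}{Q} = \frac{1}{70126}$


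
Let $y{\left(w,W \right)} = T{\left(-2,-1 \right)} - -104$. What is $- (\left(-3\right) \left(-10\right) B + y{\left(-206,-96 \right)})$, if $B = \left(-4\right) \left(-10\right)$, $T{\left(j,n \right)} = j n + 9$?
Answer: $-1315$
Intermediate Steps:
$T{\left(j,n \right)} = 9 + j n$
$y{\left(w,W \right)} = 115$ ($y{\left(w,W \right)} = \left(9 - -2\right) - -104 = \left(9 + 2\right) + 104 = 11 + 104 = 115$)
$B = 40$
$- (\left(-3\right) \left(-10\right) B + y{\left(-206,-96 \right)}) = - (\left(-3\right) \left(-10\right) 40 + 115) = - (30 \cdot 40 + 115) = - (1200 + 115) = \left(-1\right) 1315 = -1315$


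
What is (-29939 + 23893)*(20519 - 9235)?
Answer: -68223064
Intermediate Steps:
(-29939 + 23893)*(20519 - 9235) = -6046*11284 = -68223064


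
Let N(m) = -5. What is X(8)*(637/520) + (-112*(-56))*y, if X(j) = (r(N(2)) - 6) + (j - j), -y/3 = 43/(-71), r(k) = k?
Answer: 32325251/2840 ≈ 11382.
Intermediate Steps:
y = 129/71 (y = -129/(-71) = -129*(-1)/71 = -3*(-43/71) = 129/71 ≈ 1.8169)
X(j) = -11 (X(j) = (-5 - 6) + (j - j) = -11 + 0 = -11)
X(8)*(637/520) + (-112*(-56))*y = -7007/520 - 112*(-56)*(129/71) = -7007/520 + 6272*(129/71) = -11*49/40 + 809088/71 = -539/40 + 809088/71 = 32325251/2840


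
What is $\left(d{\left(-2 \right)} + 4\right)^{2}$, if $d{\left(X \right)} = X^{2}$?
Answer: $64$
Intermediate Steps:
$\left(d{\left(-2 \right)} + 4\right)^{2} = \left(\left(-2\right)^{2} + 4\right)^{2} = \left(4 + 4\right)^{2} = 8^{2} = 64$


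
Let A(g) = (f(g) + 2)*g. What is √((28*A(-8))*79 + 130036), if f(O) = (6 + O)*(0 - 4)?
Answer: 2*I*√11731 ≈ 216.62*I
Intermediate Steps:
f(O) = -24 - 4*O (f(O) = (6 + O)*(-4) = -24 - 4*O)
A(g) = g*(-22 - 4*g) (A(g) = ((-24 - 4*g) + 2)*g = (-22 - 4*g)*g = g*(-22 - 4*g))
√((28*A(-8))*79 + 130036) = √((28*(-2*(-8)*(11 + 2*(-8))))*79 + 130036) = √((28*(-2*(-8)*(11 - 16)))*79 + 130036) = √((28*(-2*(-8)*(-5)))*79 + 130036) = √((28*(-80))*79 + 130036) = √(-2240*79 + 130036) = √(-176960 + 130036) = √(-46924) = 2*I*√11731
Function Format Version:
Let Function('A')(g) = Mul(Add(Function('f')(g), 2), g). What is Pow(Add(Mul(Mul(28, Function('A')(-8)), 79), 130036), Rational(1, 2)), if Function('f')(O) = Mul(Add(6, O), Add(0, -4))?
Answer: Mul(2, I, Pow(11731, Rational(1, 2))) ≈ Mul(216.62, I)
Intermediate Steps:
Function('f')(O) = Add(-24, Mul(-4, O)) (Function('f')(O) = Mul(Add(6, O), -4) = Add(-24, Mul(-4, O)))
Function('A')(g) = Mul(g, Add(-22, Mul(-4, g))) (Function('A')(g) = Mul(Add(Add(-24, Mul(-4, g)), 2), g) = Mul(Add(-22, Mul(-4, g)), g) = Mul(g, Add(-22, Mul(-4, g))))
Pow(Add(Mul(Mul(28, Function('A')(-8)), 79), 130036), Rational(1, 2)) = Pow(Add(Mul(Mul(28, Mul(-2, -8, Add(11, Mul(2, -8)))), 79), 130036), Rational(1, 2)) = Pow(Add(Mul(Mul(28, Mul(-2, -8, Add(11, -16))), 79), 130036), Rational(1, 2)) = Pow(Add(Mul(Mul(28, Mul(-2, -8, -5)), 79), 130036), Rational(1, 2)) = Pow(Add(Mul(Mul(28, -80), 79), 130036), Rational(1, 2)) = Pow(Add(Mul(-2240, 79), 130036), Rational(1, 2)) = Pow(Add(-176960, 130036), Rational(1, 2)) = Pow(-46924, Rational(1, 2)) = Mul(2, I, Pow(11731, Rational(1, 2)))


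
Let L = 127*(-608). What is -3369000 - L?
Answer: -3291784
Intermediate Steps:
L = -77216
-3369000 - L = -3369000 - 1*(-77216) = -3369000 + 77216 = -3291784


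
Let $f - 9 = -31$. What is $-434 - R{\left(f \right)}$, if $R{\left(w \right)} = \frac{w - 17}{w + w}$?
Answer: $- \frac{19135}{44} \approx -434.89$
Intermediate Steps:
$f = -22$ ($f = 9 - 31 = -22$)
$R{\left(w \right)} = \frac{-17 + w}{2 w}$
$-434 - R{\left(f \right)} = -434 - \frac{-17 - 22}{2 \left(-22\right)} = -434 - \frac{1}{2} \left(- \frac{1}{22}\right) \left(-39\right) = -434 - \frac{39}{44} = - \frac{19135}{44}$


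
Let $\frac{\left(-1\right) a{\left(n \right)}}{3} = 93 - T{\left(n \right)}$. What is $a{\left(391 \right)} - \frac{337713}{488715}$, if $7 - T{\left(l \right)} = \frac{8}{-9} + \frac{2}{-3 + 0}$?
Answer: $- \frac{124145513}{488715} \approx -254.02$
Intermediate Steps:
$T{\left(l \right)} = \frac{77}{9}$ ($T{\left(l \right)} = 7 - \left(\frac{8}{-9} + \frac{2}{-3 + 0}\right) = 7 - \left(8 \left(- \frac{1}{9}\right) + \frac{2}{-3}\right) = 7 - \left(- \frac{8}{9} + 2 \left(- \frac{1}{3}\right)\right) = 7 - \left(- \frac{8}{9} - \frac{2}{3}\right) = 7 - - \frac{14}{9} = 7 + \frac{14}{9} = \frac{77}{9}$)
$a{\left(n \right)} = - \frac{760}{3}$ ($a{\left(n \right)} = - 3 \left(93 - \frac{77}{9}\right) = \left(-3\right) \frac{760}{9} = - \frac{760}{3}$)
$a{\left(391 \right)} - \frac{337713}{488715} = - \frac{760}{3} - \frac{337713}{488715} = - \frac{760}{3} - \frac{112571}{162905} = - \frac{124145513}{488715}$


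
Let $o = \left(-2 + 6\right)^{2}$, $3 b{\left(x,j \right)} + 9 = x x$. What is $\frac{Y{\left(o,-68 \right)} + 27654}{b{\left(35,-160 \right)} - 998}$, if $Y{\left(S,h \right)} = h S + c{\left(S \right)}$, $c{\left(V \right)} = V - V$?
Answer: $- \frac{39849}{889} \approx -44.825$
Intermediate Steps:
$c{\left(V \right)} = 0$
$b{\left(x,j \right)} = -3 + \frac{x^{2}}{3}$ ($b{\left(x,j \right)} = -3 + \frac{x x}{3} = -3 + \frac{x^{2}}{3}$)
$o = 16$ ($o = 4^{2} = 16$)
$Y{\left(S,h \right)} = S h$ ($Y{\left(S,h \right)} = h S + 0 = S h + 0 = S h$)
$\frac{Y{\left(o,-68 \right)} + 27654}{b{\left(35,-160 \right)} - 998} = \frac{16 \left(-68\right) + 27654}{\left(-3 + \frac{35^{2}}{3}\right) - 998} = \frac{-1088 + 27654}{\left(-3 + \frac{1}{3} \cdot 1225\right) - 998} = \frac{26566}{\left(-3 + \frac{1225}{3}\right) - 998} = \frac{26566}{\frac{1216}{3} - 998} = \frac{26566}{- \frac{1778}{3}} = 26566 \left(- \frac{3}{1778}\right) = - \frac{39849}{889}$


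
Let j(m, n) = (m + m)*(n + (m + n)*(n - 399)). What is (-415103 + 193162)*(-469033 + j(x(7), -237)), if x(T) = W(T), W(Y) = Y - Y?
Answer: 104097653053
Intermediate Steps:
W(Y) = 0
x(T) = 0
j(m, n) = 2*m*(n + (-399 + n)*(m + n)) (j(m, n) = (2*m)*(n + (m + n)*(-399 + n)) = (2*m)*(n + (-399 + n)*(m + n)) = 2*m*(n + (-399 + n)*(m + n)))
(-415103 + 193162)*(-469033 + j(x(7), -237)) = (-415103 + 193162)*(-469033 + 2*0*((-237)² - 399*0 - 398*(-237) + 0*(-237))) = -221941*(-469033 + 2*0*(56169 + 0 + 94326 + 0)) = -221941*(-469033 + 2*0*150495) = -221941*(-469033 + 0) = -221941*(-469033) = 104097653053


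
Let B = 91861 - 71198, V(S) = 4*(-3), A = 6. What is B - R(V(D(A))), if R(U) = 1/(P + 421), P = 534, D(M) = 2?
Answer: 19733164/955 ≈ 20663.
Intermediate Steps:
V(S) = -12
R(U) = 1/955 (R(U) = 1/(534 + 421) = 1/955)
B = 20663
B - R(V(D(A))) = 20663 - 1*1/955 = 20663 - 1/955 = 19733164/955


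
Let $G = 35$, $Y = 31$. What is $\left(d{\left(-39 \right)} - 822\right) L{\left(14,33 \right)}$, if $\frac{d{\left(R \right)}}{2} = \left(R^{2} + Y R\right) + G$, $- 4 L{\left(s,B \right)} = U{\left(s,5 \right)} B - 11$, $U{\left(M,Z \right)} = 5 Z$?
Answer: $26048$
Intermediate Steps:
$L{\left(s,B \right)} = \frac{11}{4} - \frac{25 B}{4}$ ($L{\left(s,B \right)} = - \frac{5 \cdot 5 B - 11}{4} = - \frac{25 B - 11}{4} = - \frac{-11 + 25 B}{4} = \frac{11}{4} - \frac{25 B}{4}$)
$d{\left(R \right)} = 70 + 2 R^{2} + 62 R$ ($d{\left(R \right)} = 2 \left(\left(R^{2} + 31 R\right) + 35\right) = 2 \left(35 + R^{2} + 31 R\right) = 70 + 2 R^{2} + 62 R$)
$\left(d{\left(-39 \right)} - 822\right) L{\left(14,33 \right)} = \left(\left(70 + 2 \left(-39\right)^{2} + 62 \left(-39\right)\right) - 822\right) \left(\frac{11}{4} - \frac{825}{4}\right) = \left(\left(70 + 2 \cdot 1521 - 2418\right) - 822\right) \left(\frac{11}{4} - \frac{825}{4}\right) = \left(\left(70 + 3042 - 2418\right) - 822\right) \left(- \frac{407}{2}\right) = \left(694 - 822\right) \left(- \frac{407}{2}\right) = \left(-128\right) \left(- \frac{407}{2}\right) = 26048$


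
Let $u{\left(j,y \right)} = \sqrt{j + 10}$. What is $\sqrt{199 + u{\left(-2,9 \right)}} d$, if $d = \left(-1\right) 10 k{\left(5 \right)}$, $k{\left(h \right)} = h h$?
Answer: $- 250 \sqrt{199 + 2 \sqrt{2}} \approx -3551.7$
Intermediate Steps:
$u{\left(j,y \right)} = \sqrt{10 + j}$
$k{\left(h \right)} = h^{2}$
$d = -250$ ($d = \left(-1\right) 10 \cdot 5^{2} = \left(-10\right) 25 = -250$)
$\sqrt{199 + u{\left(-2,9 \right)}} d = \sqrt{199 + \sqrt{10 - 2}} \left(-250\right) = \sqrt{199 + \sqrt{8}} \left(-250\right) = \sqrt{199 + 2 \sqrt{2}} \left(-250\right) = - 250 \sqrt{199 + 2 \sqrt{2}}$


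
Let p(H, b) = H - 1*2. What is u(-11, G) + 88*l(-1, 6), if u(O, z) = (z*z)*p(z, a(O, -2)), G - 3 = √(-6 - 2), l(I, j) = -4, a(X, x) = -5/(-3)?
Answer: -399 + 14*I*√2 ≈ -399.0 + 19.799*I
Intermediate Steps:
a(X, x) = 5/3 (a(X, x) = -5*(-⅓) = 5/3)
p(H, b) = -2 + H (p(H, b) = H - 2 = -2 + H)
G = 3 + 2*I*√2 (G = 3 + √(-6 - 2) = 3 + √(-8) = 3 + 2*I*√2 ≈ 3.0 + 2.8284*I)
u(O, z) = z²*(-2 + z) (u(O, z) = (z*z)*(-2 + z) = z²*(-2 + z))
u(-11, G) + 88*l(-1, 6) = (3 + 2*I*√2)²*(-2 + (3 + 2*I*√2)) + 88*(-4) = (3 + 2*I*√2)²*(1 + 2*I*√2) - 352 = -352 + (3 + 2*I*√2)²*(1 + 2*I*√2)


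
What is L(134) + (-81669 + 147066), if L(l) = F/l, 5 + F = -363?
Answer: 4381415/67 ≈ 65394.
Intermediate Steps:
F = -368 (F = -5 - 363 = -368)
L(l) = -368/l
L(134) + (-81669 + 147066) = -368/134 + (-81669 + 147066) = -368*1/134 + 65397 = -184/67 + 65397 = 4381415/67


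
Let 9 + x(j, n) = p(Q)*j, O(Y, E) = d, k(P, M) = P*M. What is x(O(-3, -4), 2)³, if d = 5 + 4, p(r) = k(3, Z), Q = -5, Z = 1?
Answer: 5832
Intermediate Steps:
k(P, M) = M*P
p(r) = 3 (p(r) = 1*3 = 3)
d = 9
O(Y, E) = 9
x(j, n) = -9 + 3*j
x(O(-3, -4), 2)³ = (-9 + 3*9)³ = (-9 + 27)³ = 18³ = 5832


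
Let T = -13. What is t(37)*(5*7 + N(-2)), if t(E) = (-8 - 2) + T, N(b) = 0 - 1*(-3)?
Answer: -874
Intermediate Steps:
N(b) = 3 (N(b) = 0 + 3 = 3)
t(E) = -23 (t(E) = (-8 - 2) - 13 = -10 - 13 = -23)
t(37)*(5*7 + N(-2)) = -23*(5*7 + 3) = -23*(35 + 3) = -23*38 = -874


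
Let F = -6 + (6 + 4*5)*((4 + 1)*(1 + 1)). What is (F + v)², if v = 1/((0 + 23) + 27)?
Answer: 161315401/2500 ≈ 64526.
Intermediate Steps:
F = 254 (F = -6 + (6 + 20)*(5*2) = -6 + 26*10 = -6 + 260 = 254)
v = 1/50 (v = 1/(23 + 27) = 1/50 ≈ 0.020000)
(F + v)² = (254 + 1/50)² = (12701/50)² = 161315401/2500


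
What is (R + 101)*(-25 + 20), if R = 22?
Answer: -615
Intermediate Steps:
(R + 101)*(-25 + 20) = (22 + 101)*(-25 + 20) = 123*(-5) = -615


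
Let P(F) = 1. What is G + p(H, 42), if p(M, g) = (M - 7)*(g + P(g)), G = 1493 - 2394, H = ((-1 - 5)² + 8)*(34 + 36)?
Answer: 131238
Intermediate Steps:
H = 3080 (H = ((-6)² + 8)*70 = (36 + 8)*70 = 44*70 = 3080)
G = -901
p(M, g) = (1 + g)*(-7 + M) (p(M, g) = (M - 7)*(g + 1) = (-7 + M)*(1 + g) = (1 + g)*(-7 + M))
G + p(H, 42) = -901 + (-7 + 3080 - 7*42 + 3080*42) = -901 + (-7 + 3080 - 294 + 129360) = -901 + 132139 = 131238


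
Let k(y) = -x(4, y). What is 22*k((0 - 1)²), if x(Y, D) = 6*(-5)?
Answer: 660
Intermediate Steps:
x(Y, D) = -30
k(y) = 30 (k(y) = -1*(-30) = 30)
22*k((0 - 1)²) = 22*30 = 660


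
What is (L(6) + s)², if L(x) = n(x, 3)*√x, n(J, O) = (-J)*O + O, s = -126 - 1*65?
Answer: 37831 + 5730*√6 ≈ 51867.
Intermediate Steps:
s = -191 (s = -126 - 65 = -191)
n(J, O) = O - J*O (n(J, O) = -J*O + O = O - J*O)
L(x) = √x*(3 - 3*x) (L(x) = (3*(1 - x))*√x = (3 - 3*x)*√x = √x*(3 - 3*x))
(L(6) + s)² = (3*√6*(1 - 1*6) - 191)² = (3*√6*(1 - 6) - 191)² = (3*√6*(-5) - 191)² = (-15*√6 - 191)² = (-191 - 15*√6)²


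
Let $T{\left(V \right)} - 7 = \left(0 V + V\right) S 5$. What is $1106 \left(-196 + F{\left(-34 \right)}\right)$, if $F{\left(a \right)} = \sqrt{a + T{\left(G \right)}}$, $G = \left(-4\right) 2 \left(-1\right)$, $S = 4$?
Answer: $-216776 + 1106 \sqrt{133} \approx -2.0402 \cdot 10^{5}$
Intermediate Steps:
$G = 8$ ($G = \left(-8\right) \left(-1\right) = 8$)
$T{\left(V \right)} = 7 + 20 V$ ($T{\left(V \right)} = 7 + \left(0 V + V\right) 4 \cdot 5 = 7 + \left(0 + V\right) 4 \cdot 5 = 7 + V 4 \cdot 5 = 7 + 4 V 5 = 7 + 20 V$)
$F{\left(a \right)} = \sqrt{167 + a}$ ($F{\left(a \right)} = \sqrt{a + \left(7 + 20 \cdot 8\right)} = \sqrt{a + \left(7 + 160\right)} = \sqrt{a + 167} = \sqrt{167 + a}$)
$1106 \left(-196 + F{\left(-34 \right)}\right) = 1106 \left(-196 + \sqrt{167 - 34}\right) = 1106 \left(-196 + \sqrt{133}\right) = -216776 + 1106 \sqrt{133}$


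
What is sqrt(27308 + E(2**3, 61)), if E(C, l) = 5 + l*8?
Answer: 3*sqrt(3089) ≈ 166.74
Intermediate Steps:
E(C, l) = 5 + 8*l
sqrt(27308 + E(2**3, 61)) = sqrt(27308 + (5 + 8*61)) = sqrt(27308 + (5 + 488)) = sqrt(27308 + 493) = sqrt(27801) = 3*sqrt(3089)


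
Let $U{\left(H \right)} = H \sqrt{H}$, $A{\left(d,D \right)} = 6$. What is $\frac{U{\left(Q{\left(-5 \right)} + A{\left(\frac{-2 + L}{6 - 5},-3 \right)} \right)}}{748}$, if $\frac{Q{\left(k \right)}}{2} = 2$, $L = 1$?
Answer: $\frac{5 \sqrt{10}}{374} \approx 0.042276$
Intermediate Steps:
$Q{\left(k \right)} = 4$ ($Q{\left(k \right)} = 2 \cdot 2 = 4$)
$U{\left(H \right)} = H^{\frac{3}{2}}$
$\frac{U{\left(Q{\left(-5 \right)} + A{\left(\frac{-2 + L}{6 - 5},-3 \right)} \right)}}{748} = \frac{\left(4 + 6\right)^{\frac{3}{2}}}{748} = 10^{\frac{3}{2}} \cdot \frac{1}{748} = 10 \sqrt{10} \cdot \frac{1}{748} = \frac{5 \sqrt{10}}{374}$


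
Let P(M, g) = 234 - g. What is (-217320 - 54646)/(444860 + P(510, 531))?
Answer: -271966/444563 ≈ -0.61176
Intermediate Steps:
(-217320 - 54646)/(444860 + P(510, 531)) = (-217320 - 54646)/(444860 + (234 - 1*531)) = -271966/(444860 + (234 - 531)) = -271966/(444860 - 297) = -271966/444563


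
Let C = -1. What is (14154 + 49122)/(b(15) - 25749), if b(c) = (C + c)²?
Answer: -63276/25553 ≈ -2.4763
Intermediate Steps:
b(c) = (-1 + c)²
(14154 + 49122)/(b(15) - 25749) = (14154 + 49122)/((-1 + 15)² - 25749) = 63276/(14² - 25749) = 63276/(196 - 25749) = 63276/(-25553) = 63276*(-1/25553) = -63276/25553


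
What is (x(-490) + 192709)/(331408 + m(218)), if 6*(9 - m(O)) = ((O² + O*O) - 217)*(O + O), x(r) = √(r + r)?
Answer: -578127/19678907 - 42*I*√5/19678907 ≈ -0.029378 - 4.7724e-6*I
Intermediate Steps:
x(r) = √2*√r (x(r) = √(2*r) = √2*√r)
m(O) = 9 - O*(-217 + 2*O²)/3 (m(O) = 9 - ((O² + O*O) - 217)*(O + O)/6 = 9 - ((O² + O²) - 217)*2*O/6 = 9 - (2*O² - 217)*2*O/6 = 9 - (-217 + 2*O²)*2*O/6 = 9 - O*(-217 + 2*O²)/3)
(x(-490) + 192709)/(331408 + m(218)) = (√2*√(-490) + 192709)/(331408 + (9 - ⅔*218³ + (217/3)*218)) = (√2*(7*I*√10) + 192709)/(331408 + (9 - ⅔*10360232 + 47306/3)) = (14*I*√5 + 192709)/(331408 + (9 - 20720464/3 + 47306/3)) = (192709 + 14*I*√5)/(331408 - 20673131/3) = (192709 + 14*I*√5)/(-19678907/3) = (192709 + 14*I*√5)*(-3/19678907) = -578127/19678907 - 42*I*√5/19678907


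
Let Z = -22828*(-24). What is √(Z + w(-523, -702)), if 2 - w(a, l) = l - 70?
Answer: √548646 ≈ 740.71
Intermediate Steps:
w(a, l) = 72 - l (w(a, l) = 2 - (l - 70) = 2 - (-70 + l) = 2 + (70 - l) = 72 - l)
Z = 547872
√(Z + w(-523, -702)) = √(547872 + (72 - 1*(-702))) = √(547872 + (72 + 702)) = √(547872 + 774) = √548646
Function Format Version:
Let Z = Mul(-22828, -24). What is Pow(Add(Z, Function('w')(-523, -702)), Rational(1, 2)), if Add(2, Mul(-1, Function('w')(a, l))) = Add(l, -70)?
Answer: Pow(548646, Rational(1, 2)) ≈ 740.71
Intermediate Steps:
Function('w')(a, l) = Add(72, Mul(-1, l)) (Function('w')(a, l) = Add(2, Mul(-1, Add(l, -70))) = Add(2, Mul(-1, Add(-70, l))) = Add(2, Add(70, Mul(-1, l))) = Add(72, Mul(-1, l)))
Z = 547872
Pow(Add(Z, Function('w')(-523, -702)), Rational(1, 2)) = Pow(Add(547872, Add(72, Mul(-1, -702))), Rational(1, 2)) = Pow(Add(547872, Add(72, 702)), Rational(1, 2)) = Pow(Add(547872, 774), Rational(1, 2)) = Pow(548646, Rational(1, 2))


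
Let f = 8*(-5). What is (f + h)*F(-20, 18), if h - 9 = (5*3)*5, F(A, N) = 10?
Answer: 440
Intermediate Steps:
f = -40
h = 84 (h = 9 + (5*3)*5 = 9 + 15*5 = 9 + 75 = 84)
(f + h)*F(-20, 18) = (-40 + 84)*10 = 44*10 = 440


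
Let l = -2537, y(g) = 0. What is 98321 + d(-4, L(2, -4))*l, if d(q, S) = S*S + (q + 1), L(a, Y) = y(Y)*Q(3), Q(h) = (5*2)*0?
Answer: 105932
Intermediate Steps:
Q(h) = 0 (Q(h) = 10*0 = 0)
L(a, Y) = 0 (L(a, Y) = 0*0 = 0)
d(q, S) = 1 + q + S**2 (d(q, S) = S**2 + (1 + q) = 1 + q + S**2)
98321 + d(-4, L(2, -4))*l = 98321 + (1 - 4 + 0**2)*(-2537) = 98321 + (1 - 4 + 0)*(-2537) = 98321 - 3*(-2537) = 98321 + 7611 = 105932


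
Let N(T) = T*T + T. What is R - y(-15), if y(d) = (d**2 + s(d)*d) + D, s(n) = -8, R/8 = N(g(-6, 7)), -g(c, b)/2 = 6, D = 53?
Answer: 658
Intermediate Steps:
g(c, b) = -12 (g(c, b) = -2*6 = -12)
N(T) = T + T**2 (N(T) = T**2 + T = T + T**2)
R = 1056 (R = 8*(-12*(1 - 12)) = 8*(-12*(-11)) = 8*132 = 1056)
y(d) = 53 + d**2 - 8*d (y(d) = (d**2 - 8*d) + 53 = 53 + d**2 - 8*d)
R - y(-15) = 1056 - (53 + (-15)**2 - 8*(-15)) = 1056 - (53 + 225 + 120) = 1056 - 1*398 = 1056 - 398 = 658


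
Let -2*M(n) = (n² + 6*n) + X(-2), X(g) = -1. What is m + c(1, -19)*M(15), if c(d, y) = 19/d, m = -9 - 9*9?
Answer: -3073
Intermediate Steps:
m = -90 (m = -9 - 81 = -90)
M(n) = ½ - 3*n - n²/2 (M(n) = -((n² + 6*n) - 1)/2 = -(-1 + n² + 6*n)/2 = ½ - 3*n - n²/2)
m + c(1, -19)*M(15) = -90 + (19/1)*(½ - 3*15 - ½*15²) = -90 + (19*1)*(½ - 45 - ½*225) = -90 + 19*(½ - 45 - 225/2) = -90 + 19*(-157) = -90 - 2983 = -3073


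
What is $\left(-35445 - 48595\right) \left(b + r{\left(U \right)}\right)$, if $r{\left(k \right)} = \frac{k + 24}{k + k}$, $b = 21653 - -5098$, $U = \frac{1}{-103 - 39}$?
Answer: $-2104991900$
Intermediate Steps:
$U = - \frac{1}{142}$ ($U = \frac{1}{-103 + \left(-55 + 16\right)} = \frac{1}{-103 - 39} = \frac{1}{-142} = - \frac{1}{142} \approx -0.0070423$)
$b = 26751$ ($b = 21653 + 5098 = 26751$)
$r{\left(k \right)} = \frac{24 + k}{2 k}$
$\left(-35445 - 48595\right) \left(b + r{\left(U \right)}\right) = \left(-35445 - 48595\right) \left(26751 + \frac{24 - \frac{1}{142}}{2 \left(- \frac{1}{142}\right)}\right) = - 84040 \left(26751 + \frac{1}{2} \left(-142\right) \frac{3407}{142}\right) = - 84040 \left(26751 - \frac{3407}{2}\right) = \left(-84040\right) \frac{50095}{2} = -2104991900$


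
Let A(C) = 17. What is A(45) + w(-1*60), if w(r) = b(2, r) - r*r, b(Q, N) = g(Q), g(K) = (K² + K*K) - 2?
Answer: -3577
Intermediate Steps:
g(K) = -2 + 2*K² (g(K) = (K² + K²) - 2 = 2*K² - 2 = -2 + 2*K²)
b(Q, N) = -2 + 2*Q²
w(r) = 6 - r² (w(r) = (-2 + 2*2²) - r*r = (-2 + 2*4) - r² = (-2 + 8) - r² = 6 - r²)
A(45) + w(-1*60) = 17 + (6 - (-1*60)²) = 17 + (6 - 1*(-60)²) = 17 + (6 - 1*3600) = 17 + (6 - 3600) = 17 - 3594 = -3577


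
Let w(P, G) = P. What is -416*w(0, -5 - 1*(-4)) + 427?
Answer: 427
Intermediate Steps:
-416*w(0, -5 - 1*(-4)) + 427 = -416*0 + 427 = 0 + 427 = 427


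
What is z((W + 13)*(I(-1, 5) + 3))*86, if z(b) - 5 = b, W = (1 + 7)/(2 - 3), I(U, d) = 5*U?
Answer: -430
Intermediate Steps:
W = -8 (W = 8/(-1) = 8*(-1) = -8)
z(b) = 5 + b
z((W + 13)*(I(-1, 5) + 3))*86 = (5 + (-8 + 13)*(5*(-1) + 3))*86 = (5 + 5*(-5 + 3))*86 = (5 + 5*(-2))*86 = (5 - 10)*86 = -5*86 = -430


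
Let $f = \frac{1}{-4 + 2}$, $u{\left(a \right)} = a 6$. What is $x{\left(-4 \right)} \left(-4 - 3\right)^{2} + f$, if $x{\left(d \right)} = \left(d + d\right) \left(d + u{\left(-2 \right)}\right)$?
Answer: $\frac{12543}{2} \approx 6271.5$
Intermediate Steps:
$u{\left(a \right)} = 6 a$
$x{\left(d \right)} = 2 d \left(-12 + d\right)$ ($x{\left(d \right)} = \left(d + d\right) \left(d + 6 \left(-2\right)\right) = 2 d \left(d - 12\right) = 2 d \left(-12 + d\right)$)
$f = - \frac{1}{2}$ ($f = \frac{1}{-2} = - \frac{1}{2} \approx -0.5$)
$x{\left(-4 \right)} \left(-4 - 3\right)^{2} + f = 2 \left(-4\right) \left(-12 - 4\right) \left(-4 - 3\right)^{2} - \frac{1}{2} = 2 \left(-4\right) \left(-16\right) \left(-7\right)^{2} - \frac{1}{2} = 128 \cdot 49 - \frac{1}{2} = 6272 - \frac{1}{2} = \frac{12543}{2}$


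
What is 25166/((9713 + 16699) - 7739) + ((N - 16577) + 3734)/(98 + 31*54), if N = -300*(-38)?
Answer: 17649013/33088556 ≈ 0.53339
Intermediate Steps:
N = 11400
25166/((9713 + 16699) - 7739) + ((N - 16577) + 3734)/(98 + 31*54) = 25166/((9713 + 16699) - 7739) + ((11400 - 16577) + 3734)/(98 + 31*54) = 25166/(26412 - 7739) + (-5177 + 3734)/(98 + 1674) = 25166/18673 - 1443/1772 = 17649013/33088556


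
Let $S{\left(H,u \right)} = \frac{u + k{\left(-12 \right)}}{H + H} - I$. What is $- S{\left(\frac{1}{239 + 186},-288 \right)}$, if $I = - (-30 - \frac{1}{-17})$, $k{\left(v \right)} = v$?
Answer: $\frac{1084259}{17} \approx 63780.0$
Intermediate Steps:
$I = \frac{509}{17}$ ($I = - (-30 - - \frac{1}{17}) = - (-30 + \frac{1}{17}) = \left(-1\right) \left(- \frac{509}{17}\right) = \frac{509}{17} \approx 29.941$)
$S{\left(H,u \right)} = - \frac{509}{17} + \frac{-12 + u}{2 H}$ ($S{\left(H,u \right)} = \frac{u - 12}{H + H} - \frac{509}{17} = \frac{-12 + u}{2 H} - \frac{509}{17} = - \frac{509}{17} + \frac{-12 + u}{2 H}$)
$- S{\left(\frac{1}{239 + 186},-288 \right)} = - \frac{-204 - \frac{1018}{239 + 186} + 17 \left(-288\right)}{34 \frac{1}{239 + 186}} = - \frac{-204 - \frac{1018}{425} - 4896}{34 \cdot \frac{1}{425}} = - \frac{\frac{1}{\frac{1}{425}} \left(-204 - \frac{1018}{425} - 4896\right)}{34} = - \frac{425 \left(-204 - \frac{1018}{425} - 4896\right)}{34} = - \frac{425 \left(-2168518\right)}{34 \cdot 425} = \left(-1\right) \left(- \frac{1084259}{17}\right) = \frac{1084259}{17}$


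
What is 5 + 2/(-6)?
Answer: 14/3 ≈ 4.6667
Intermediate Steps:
5 + 2/(-6) = 5 + 2*(-⅙) = 5 - ⅓ = 14/3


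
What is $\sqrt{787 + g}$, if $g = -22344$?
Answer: $i \sqrt{21557} \approx 146.82 i$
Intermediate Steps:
$\sqrt{787 + g} = \sqrt{787 - 22344} = \sqrt{-21557} = i \sqrt{21557}$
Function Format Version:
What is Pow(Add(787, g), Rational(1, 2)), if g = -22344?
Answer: Mul(I, Pow(21557, Rational(1, 2))) ≈ Mul(146.82, I)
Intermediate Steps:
Pow(Add(787, g), Rational(1, 2)) = Pow(Add(787, -22344), Rational(1, 2)) = Pow(-21557, Rational(1, 2)) = Mul(I, Pow(21557, Rational(1, 2)))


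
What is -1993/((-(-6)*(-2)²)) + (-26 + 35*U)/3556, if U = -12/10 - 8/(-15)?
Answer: -590691/7112 ≈ -83.056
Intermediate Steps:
U = -⅔ (U = -12*⅒ - 8*(-1/15) = -6/5 + 8/15 = -⅔ ≈ -0.66667)
-1993/((-(-6)*(-2)²)) + (-26 + 35*U)/3556 = -1993/((-(-6)*(-2)²)) + (-26 + 35*(-⅔))/3556 = -1993/((-(-6)*4)) + (-26 - 70/3)*(1/3556) = -1993/((-3*(-8))) - 148/3*1/3556 = -1993/24 - 37/2667 = -590691/7112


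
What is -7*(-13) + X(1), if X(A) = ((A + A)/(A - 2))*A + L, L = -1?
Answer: 88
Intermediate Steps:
X(A) = -1 + 2*A**2/(-2 + A) (X(A) = ((A + A)/(A - 2))*A - 1 = ((2*A)/(-2 + A))*A - 1 = (2*A/(-2 + A))*A - 1 = 2*A**2/(-2 + A) - 1 = -1 + 2*A**2/(-2 + A))
-7*(-13) + X(1) = -7*(-13) + (2 - 1*1 + 2*1**2)/(-2 + 1) = 91 + (2 - 1 + 2*1)/(-1) = 91 - (2 - 1 + 2) = 91 - 1*3 = 91 - 3 = 88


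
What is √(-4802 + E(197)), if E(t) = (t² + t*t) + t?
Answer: √73013 ≈ 270.21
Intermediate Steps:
E(t) = t + 2*t² (E(t) = (t² + t²) + t = 2*t² + t = t + 2*t²)
√(-4802 + E(197)) = √(-4802 + 197*(1 + 2*197)) = √(-4802 + 197*(1 + 394)) = √(-4802 + 197*395) = √(-4802 + 77815) = √73013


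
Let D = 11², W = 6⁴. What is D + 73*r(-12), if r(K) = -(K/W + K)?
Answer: 107749/108 ≈ 997.68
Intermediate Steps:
W = 1296
D = 121
r(K) = -1297*K/1296 (r(K) = -(K/1296 + K) = -1297*K/1296)
D + 73*r(-12) = 121 + 73*(-1297/1296*(-12)) = 121 + 73*(1297/108) = 121 + 94681/108 = 107749/108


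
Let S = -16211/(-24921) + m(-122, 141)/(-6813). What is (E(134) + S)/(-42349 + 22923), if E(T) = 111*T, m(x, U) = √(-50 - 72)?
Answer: -28514705/37239642 + I*√122/132349338 ≈ -0.76571 + 8.3456e-8*I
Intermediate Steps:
m(x, U) = I*√122 (m(x, U) = √(-122) = I*√122)
S = 1247/1917 - I*√122/6813 (S = -16211/(-24921) + (I*√122)/(-6813) = -16211*(-1/24921) + (I*√122)*(-1/6813) = 1247/1917 - I*√122/6813 ≈ 0.6505 - 0.0016212*I)
(E(134) + S)/(-42349 + 22923) = (111*134 + (1247/1917 - I*√122/6813))/(-42349 + 22923) = (14874 + (1247/1917 - I*√122/6813))/(-19426) = (28514705/1917 - I*√122/6813)*(-1/19426) = -28514705/37239642 + I*√122/132349338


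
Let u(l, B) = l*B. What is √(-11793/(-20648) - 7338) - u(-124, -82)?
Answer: -10168 + I*√782059678422/10324 ≈ -10168.0 + 85.659*I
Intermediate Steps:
u(l, B) = B*l
√(-11793/(-20648) - 7338) - u(-124, -82) = √(-11793/(-20648) - 7338) - (-82)*(-124) = √(-11793*(-1/20648) - 7338) - 1*10168 = √(11793/20648 - 7338) - 10168 = √(-151503231/20648) - 10168 = I*√782059678422/10324 - 10168 = -10168 + I*√782059678422/10324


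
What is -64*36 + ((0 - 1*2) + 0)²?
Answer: -2300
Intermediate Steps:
-64*36 + ((0 - 1*2) + 0)² = -2304 + ((0 - 2) + 0)² = -2304 + (-2 + 0)² = -2304 + (-2)² = -2304 + 4 = -2300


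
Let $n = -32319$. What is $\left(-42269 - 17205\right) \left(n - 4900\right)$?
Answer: $2213562806$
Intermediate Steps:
$\left(-42269 - 17205\right) \left(n - 4900\right) = \left(-42269 - 17205\right) \left(-32319 - 4900\right) = \left(-59474\right) \left(-37219\right) = 2213562806$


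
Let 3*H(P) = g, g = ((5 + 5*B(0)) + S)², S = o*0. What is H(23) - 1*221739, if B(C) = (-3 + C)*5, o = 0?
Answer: -660317/3 ≈ -2.2011e+5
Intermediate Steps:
B(C) = -15 + 5*C
S = 0 (S = 0*0 = 0)
g = 4900 (g = ((5 + 5*(-15 + 5*0)) + 0)² = ((5 + 5*(-15 + 0)) + 0)² = ((5 + 5*(-15)) + 0)² = ((5 - 75) + 0)² = (-70 + 0)² = (-70)² = 4900)
H(P) = 4900/3 (H(P) = (⅓)*4900 = 4900/3)
H(23) - 1*221739 = 4900/3 - 1*221739 = 4900/3 - 221739 = -660317/3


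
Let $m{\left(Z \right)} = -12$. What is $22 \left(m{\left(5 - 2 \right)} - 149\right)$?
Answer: $-3542$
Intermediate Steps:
$22 \left(m{\left(5 - 2 \right)} - 149\right) = 22 \left(-12 - 149\right) = 22 \left(-161\right) = -3542$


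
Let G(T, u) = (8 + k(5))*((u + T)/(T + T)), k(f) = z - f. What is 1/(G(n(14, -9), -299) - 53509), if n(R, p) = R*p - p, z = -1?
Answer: -9/481549 ≈ -1.8690e-5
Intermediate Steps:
k(f) = -1 - f
n(R, p) = -p + R*p
G(T, u) = (T + u)/T (G(T, u) = (8 + (-1 - 1*5))*((u + T)/(T + T)) = (8 + (-1 - 5))*((T + u)/((2*T))) = (8 - 6)*((T + u)*(1/(2*T))) = 2*((T + u)/(2*T)) = (T + u)/T)
1/(G(n(14, -9), -299) - 53509) = 1/((-9*(-1 + 14) - 299)/((-9*(-1 + 14))) - 53509) = 1/((-9*13 - 299)/((-9*13)) - 53509) = 1/((-117 - 299)/(-117) - 53509) = 1/(-1/117*(-416) - 53509) = 1/(32/9 - 53509) = 1/(-481549/9) = -9/481549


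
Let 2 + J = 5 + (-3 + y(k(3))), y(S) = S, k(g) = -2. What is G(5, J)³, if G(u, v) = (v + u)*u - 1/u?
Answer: 405224/125 ≈ 3241.8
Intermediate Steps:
J = -2 (J = -2 + (5 + (-3 - 2)) = -2 + (5 - 5) = -2 + 0 = -2)
G(u, v) = -1/u + u*(u + v) (G(u, v) = (u + v)*u - 1/u = u*(u + v) - 1/u = -1/u + u*(u + v))
G(5, J)³ = ((-1 + 5²*(5 - 2))/5)³ = ((-1 + 25*3)/5)³ = ((-1 + 75)/5)³ = ((⅕)*74)³ = (74/5)³ = 405224/125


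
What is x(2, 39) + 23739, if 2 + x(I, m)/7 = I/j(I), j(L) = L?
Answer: 23732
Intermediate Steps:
x(I, m) = -7 (x(I, m) = -14 + 7*(I/I) = -14 + 7*1 = -14 + 7 = -7)
x(2, 39) + 23739 = -7 + 23739 = 23732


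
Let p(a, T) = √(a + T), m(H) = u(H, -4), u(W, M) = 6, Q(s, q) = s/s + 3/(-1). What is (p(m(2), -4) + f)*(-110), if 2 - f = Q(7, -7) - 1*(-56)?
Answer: 5720 - 110*√2 ≈ 5564.4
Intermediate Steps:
Q(s, q) = -2 (Q(s, q) = 1 + 3*(-1) = 1 - 3 = -2)
m(H) = 6
f = -52 (f = 2 - (-2 - 1*(-56)) = 2 - (-2 + 56) = 2 - 1*54 = 2 - 54 = -52)
p(a, T) = √(T + a)
(p(m(2), -4) + f)*(-110) = (√(-4 + 6) - 52)*(-110) = (√2 - 52)*(-110) = (-52 + √2)*(-110) = 5720 - 110*√2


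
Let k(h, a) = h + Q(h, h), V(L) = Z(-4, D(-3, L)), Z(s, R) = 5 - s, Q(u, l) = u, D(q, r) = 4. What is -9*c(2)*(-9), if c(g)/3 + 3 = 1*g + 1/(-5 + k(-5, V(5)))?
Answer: -1296/5 ≈ -259.20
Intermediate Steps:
V(L) = 9 (V(L) = 5 - 1*(-4) = 5 + 4 = 9)
k(h, a) = 2*h (k(h, a) = h + h = 2*h)
c(g) = -46/5 + 3*g (c(g) = -9 + 3*(1*g + 1/(-5 + 2*(-5))) = -9 + 3*(g + 1/(-5 - 10)) = -9 + 3*(g + 1/(-15)) = -9 + 3*(g - 1/15) = -9 + 3*(-1/15 + g) = -9 + (-⅕ + 3*g) = -46/5 + 3*g)
-9*c(2)*(-9) = -9*(-46/5 + 3*2)*(-9) = -9*(-46/5 + 6)*(-9) = -9*(-16/5)*(-9) = (144/5)*(-9) = -1296/5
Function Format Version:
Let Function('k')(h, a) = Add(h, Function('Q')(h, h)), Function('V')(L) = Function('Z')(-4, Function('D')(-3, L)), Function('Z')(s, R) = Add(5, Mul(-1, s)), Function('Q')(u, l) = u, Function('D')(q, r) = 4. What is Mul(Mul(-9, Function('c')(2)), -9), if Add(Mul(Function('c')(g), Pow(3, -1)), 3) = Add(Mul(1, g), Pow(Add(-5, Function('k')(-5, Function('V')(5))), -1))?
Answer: Rational(-1296, 5) ≈ -259.20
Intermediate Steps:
Function('V')(L) = 9 (Function('V')(L) = Add(5, Mul(-1, -4)) = Add(5, 4) = 9)
Function('k')(h, a) = Mul(2, h) (Function('k')(h, a) = Add(h, h) = Mul(2, h))
Function('c')(g) = Add(Rational(-46, 5), Mul(3, g)) (Function('c')(g) = Add(-9, Mul(3, Add(Mul(1, g), Pow(Add(-5, Mul(2, -5)), -1)))) = Add(-9, Mul(3, Add(g, Pow(Add(-5, -10), -1)))) = Add(-9, Mul(3, Add(g, Pow(-15, -1)))) = Add(-9, Mul(3, Add(g, Rational(-1, 15)))) = Add(-9, Mul(3, Add(Rational(-1, 15), g))) = Add(-9, Add(Rational(-1, 5), Mul(3, g))) = Add(Rational(-46, 5), Mul(3, g)))
Mul(Mul(-9, Function('c')(2)), -9) = Mul(Mul(-9, Add(Rational(-46, 5), Mul(3, 2))), -9) = Mul(Mul(-9, Add(Rational(-46, 5), 6)), -9) = Mul(Mul(-9, Rational(-16, 5)), -9) = Mul(Rational(144, 5), -9) = Rational(-1296, 5)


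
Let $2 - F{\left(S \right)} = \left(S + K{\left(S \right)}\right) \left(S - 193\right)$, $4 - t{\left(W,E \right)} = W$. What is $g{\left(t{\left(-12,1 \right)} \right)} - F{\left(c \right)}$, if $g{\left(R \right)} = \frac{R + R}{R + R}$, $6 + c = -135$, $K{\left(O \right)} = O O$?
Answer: $-6593161$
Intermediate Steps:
$K{\left(O \right)} = O^{2}$
$t{\left(W,E \right)} = 4 - W$
$c = -141$ ($c = -6 - 135 = -141$)
$F{\left(S \right)} = 2 - \left(-193 + S\right) \left(S + S^{2}\right)$ ($F{\left(S \right)} = 2 - \left(S + S^{2}\right) \left(S - 193\right) = 2 - \left(S + S^{2}\right) \left(-193 + S\right) = 2 - \left(-193 + S\right) \left(S + S^{2}\right)$)
$g{\left(R \right)} = 1$ ($g{\left(R \right)} = \frac{2 R}{2 R} = 2 R \frac{1}{2 R} = 1$)
$g{\left(t{\left(-12,1 \right)} \right)} - F{\left(c \right)} = 1 - \left(2 - \left(-141\right)^{3} + 192 \left(-141\right)^{2} + 193 \left(-141\right)\right) = 1 - \left(2 - -2803221 + 192 \cdot 19881 - 27213\right) = 1 - \left(2 + 2803221 + 3817152 - 27213\right) = 1 - 6593162 = -6593161$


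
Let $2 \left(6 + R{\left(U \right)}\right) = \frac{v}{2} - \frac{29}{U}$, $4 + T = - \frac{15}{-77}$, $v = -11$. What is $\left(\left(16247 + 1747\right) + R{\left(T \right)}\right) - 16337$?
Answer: $\frac{1936215}{1172} \approx 1652.1$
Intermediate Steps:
$T = - \frac{293}{77}$ ($T = -4 - \frac{15}{-77} = -4 - - \frac{15}{77} = -4 + \frac{15}{77} = - \frac{293}{77} \approx -3.8052$)
$R{\left(U \right)} = - \frac{35}{4} - \frac{29}{2 U}$ ($R{\left(U \right)} = -6 + \frac{- \frac{11}{2} - \frac{29}{U}}{2} = -6 - \left(\frac{11}{4} + \frac{29}{2 U}\right) = - \frac{35}{4} - \frac{29}{2 U}$)
$\left(\left(16247 + 1747\right) + R{\left(T \right)}\right) - 16337 = \left(\left(16247 + 1747\right) + \frac{-58 - - \frac{1465}{11}}{4 \left(- \frac{293}{77}\right)}\right) - 16337 = \left(17994 + \frac{1}{4} \left(- \frac{77}{293}\right) \left(-58 + \frac{1465}{11}\right)\right) - 16337 = \left(17994 + \frac{1}{4} \left(- \frac{77}{293}\right) \frac{827}{11}\right) - 16337 = \left(17994 - \frac{5789}{1172}\right) - 16337 = \frac{21083179}{1172} - 16337 = \frac{1936215}{1172}$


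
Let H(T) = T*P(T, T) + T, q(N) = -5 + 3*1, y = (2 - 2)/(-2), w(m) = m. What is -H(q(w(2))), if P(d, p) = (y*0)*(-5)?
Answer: 2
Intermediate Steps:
y = 0 (y = 0*(-1/2) = 0)
q(N) = -2 (q(N) = -5 + 3 = -2)
P(d, p) = 0 (P(d, p) = (0*0)*(-5) = 0*(-5) = 0)
H(T) = T (H(T) = T*0 + T = 0 + T = T)
-H(q(w(2))) = -1*(-2) = 2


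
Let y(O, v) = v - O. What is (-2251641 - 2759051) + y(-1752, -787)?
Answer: -5009727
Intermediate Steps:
(-2251641 - 2759051) + y(-1752, -787) = (-2251641 - 2759051) + (-787 - 1*(-1752)) = -5010692 + (-787 + 1752) = -5010692 + 965 = -5009727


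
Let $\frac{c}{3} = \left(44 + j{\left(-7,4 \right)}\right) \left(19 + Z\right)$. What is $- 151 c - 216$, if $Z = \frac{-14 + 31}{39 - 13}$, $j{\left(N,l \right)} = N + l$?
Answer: $- \frac{9496419}{26} \approx -3.6525 \cdot 10^{5}$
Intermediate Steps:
$Z = \frac{17}{26} \approx 0.65385$
$c = \frac{62853}{26}$ ($c = 3 \left(44 + \left(-7 + 4\right)\right) \left(19 + \frac{17}{26}\right) = 3 \left(44 - 3\right) \frac{511}{26} = 3 \cdot 41 \cdot \frac{511}{26} = 3 \cdot \frac{20951}{26} = \frac{62853}{26} \approx 2417.4$)
$- 151 c - 216 = \left(-151\right) \frac{62853}{26} - 216 = - \frac{9490803}{26} - 216 = - \frac{9496419}{26}$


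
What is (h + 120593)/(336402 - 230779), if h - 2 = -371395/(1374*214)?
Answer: 35458900025/31056964428 ≈ 1.1417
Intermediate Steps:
h = 216677/294036 (h = 2 - 371395/(1374*214) = 2 - 371395/294036 = 216677/294036 ≈ 0.73691)
(h + 120593)/(336402 - 230779) = (216677/294036 + 120593)/(336402 - 230779) = (35458900025/294036)/105623 = (35458900025/294036)*(1/105623) = 35458900025/31056964428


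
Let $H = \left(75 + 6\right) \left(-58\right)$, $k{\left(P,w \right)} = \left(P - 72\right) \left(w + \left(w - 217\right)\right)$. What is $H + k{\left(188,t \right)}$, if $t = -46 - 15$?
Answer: $-44022$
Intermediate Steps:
$t = -61$
$k{\left(P,w \right)} = \left(-217 + 2 w\right) \left(-72 + P\right)$ ($k{\left(P,w \right)} = \left(-72 + P\right) \left(w + \left(-217 + w\right)\right) = \left(-72 + P\right) \left(-217 + 2 w\right) = \left(-217 + 2 w\right) \left(-72 + P\right)$)
$H = -4698$ ($H = 81 \left(-58\right) = -4698$)
$H + k{\left(188,t \right)} = -4698 + \left(15624 - 40796 - -8784 + 2 \cdot 188 \left(-61\right)\right) = -4698 + \left(15624 - 40796 + 8784 - 22936\right) = -4698 - 39324 = -44022$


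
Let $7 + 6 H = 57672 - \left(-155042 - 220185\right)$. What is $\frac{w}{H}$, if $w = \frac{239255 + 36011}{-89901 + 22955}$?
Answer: $- \frac{412899}{7245096958} \approx -5.699 \cdot 10^{-5}$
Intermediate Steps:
$H = \frac{216446}{3}$ ($H = - \frac{7}{6} + \frac{57672 - \left(-155042 - 220185\right)}{6} = - \frac{7}{6} + \frac{57672 - -375227}{6} = - \frac{7}{6} + \frac{57672 + 375227}{6} = - \frac{7}{6} + \frac{1}{6} \cdot 432899 = - \frac{7}{6} + \frac{432899}{6} = \frac{216446}{3} \approx 72149.0$)
$w = - \frac{137633}{33473}$ ($w = \frac{275266}{-66946} = 275266 \left(- \frac{1}{66946}\right) = - \frac{137633}{33473} \approx -4.1118$)
$\frac{w}{H} = - \frac{137633}{33473 \cdot \frac{216446}{3}} = \left(- \frac{137633}{33473}\right) \frac{3}{216446} = - \frac{412899}{7245096958}$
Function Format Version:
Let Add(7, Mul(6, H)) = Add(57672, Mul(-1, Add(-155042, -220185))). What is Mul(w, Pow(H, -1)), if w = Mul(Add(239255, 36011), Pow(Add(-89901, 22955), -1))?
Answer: Rational(-412899, 7245096958) ≈ -5.6990e-5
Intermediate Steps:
H = Rational(216446, 3) (H = Add(Rational(-7, 6), Mul(Rational(1, 6), Add(57672, Mul(-1, Add(-155042, -220185))))) = Add(Rational(-7, 6), Mul(Rational(1, 6), Add(57672, Mul(-1, -375227)))) = Add(Rational(-7, 6), Mul(Rational(1, 6), Add(57672, 375227))) = Add(Rational(-7, 6), Mul(Rational(1, 6), 432899)) = Add(Rational(-7, 6), Rational(432899, 6)) = Rational(216446, 3) ≈ 72149.)
w = Rational(-137633, 33473) (w = Mul(275266, Pow(-66946, -1)) = Mul(275266, Rational(-1, 66946)) = Rational(-137633, 33473) ≈ -4.1118)
Mul(w, Pow(H, -1)) = Mul(Rational(-137633, 33473), Pow(Rational(216446, 3), -1)) = Mul(Rational(-137633, 33473), Rational(3, 216446)) = Rational(-412899, 7245096958)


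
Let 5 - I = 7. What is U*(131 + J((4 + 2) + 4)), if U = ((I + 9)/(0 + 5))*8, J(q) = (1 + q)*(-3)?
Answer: 5488/5 ≈ 1097.6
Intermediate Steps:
I = -2 (I = 5 - 1*7 = 5 - 7 = -2)
J(q) = -3 - 3*q
U = 56/5 (U = ((-2 + 9)/(0 + 5))*8 = (7/5)*8 = 56/5 ≈ 11.200)
U*(131 + J((4 + 2) + 4)) = 56*(131 + (-3 - 3*((4 + 2) + 4)))/5 = 56*(131 + (-3 - 3*(6 + 4)))/5 = 56*(131 + (-3 - 3*10))/5 = 56*(131 + (-3 - 30))/5 = 56*(131 - 33)/5 = (56/5)*98 = 5488/5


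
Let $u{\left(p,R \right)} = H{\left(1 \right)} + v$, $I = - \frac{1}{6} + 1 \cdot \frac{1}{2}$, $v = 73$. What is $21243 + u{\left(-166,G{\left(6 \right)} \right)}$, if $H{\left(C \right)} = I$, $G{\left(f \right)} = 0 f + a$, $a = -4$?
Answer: $\frac{63949}{3} \approx 21316.0$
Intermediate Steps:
$I = \frac{1}{3}$ ($I = \left(-1\right) \frac{1}{6} + 1 \cdot \frac{1}{2} = - \frac{1}{6} + \frac{1}{2} = \frac{1}{3} \approx 0.33333$)
$G{\left(f \right)} = -4$ ($G{\left(f \right)} = 0 f - 4 = 0 - 4 = -4$)
$H{\left(C \right)} = \frac{1}{3}$
$u{\left(p,R \right)} = \frac{220}{3}$ ($u{\left(p,R \right)} = \frac{1}{3} + 73 = \frac{220}{3}$)
$21243 + u{\left(-166,G{\left(6 \right)} \right)} = 21243 + \frac{220}{3} = \frac{63949}{3}$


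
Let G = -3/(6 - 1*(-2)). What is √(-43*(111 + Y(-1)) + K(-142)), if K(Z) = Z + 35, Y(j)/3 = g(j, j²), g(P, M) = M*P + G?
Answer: I*√75242/4 ≈ 68.576*I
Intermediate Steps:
G = -3/8 (G = -3/(6 + 2) = -3/8 ≈ -0.37500)
g(P, M) = -3/8 + M*P (g(P, M) = M*P - 3/8 = -3/8 + M*P)
Y(j) = -9/8 + 3*j³ (Y(j) = 3*(-3/8 + j²*j) = 3*(-3/8 + j³) = -9/8 + 3*j³)
K(Z) = 35 + Z
√(-43*(111 + Y(-1)) + K(-142)) = √(-43*(111 + (-9/8 + 3*(-1)³)) + (35 - 142)) = √(-43*(111 + (-9/8 + 3*(-1))) - 107) = √(-43*(111 + (-9/8 - 3)) - 107) = √(-43*(111 - 33/8) - 107) = √(-43*855/8 - 107) = √(-36765/8 - 107) = √(-37621/8) = I*√75242/4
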